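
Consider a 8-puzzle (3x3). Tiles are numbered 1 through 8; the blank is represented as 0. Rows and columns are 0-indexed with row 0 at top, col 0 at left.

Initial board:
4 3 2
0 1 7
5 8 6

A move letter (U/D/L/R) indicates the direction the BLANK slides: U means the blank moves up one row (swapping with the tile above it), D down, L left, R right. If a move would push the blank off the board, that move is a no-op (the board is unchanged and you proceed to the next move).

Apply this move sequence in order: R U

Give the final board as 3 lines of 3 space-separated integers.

After move 1 (R):
4 3 2
1 0 7
5 8 6

After move 2 (U):
4 0 2
1 3 7
5 8 6

Answer: 4 0 2
1 3 7
5 8 6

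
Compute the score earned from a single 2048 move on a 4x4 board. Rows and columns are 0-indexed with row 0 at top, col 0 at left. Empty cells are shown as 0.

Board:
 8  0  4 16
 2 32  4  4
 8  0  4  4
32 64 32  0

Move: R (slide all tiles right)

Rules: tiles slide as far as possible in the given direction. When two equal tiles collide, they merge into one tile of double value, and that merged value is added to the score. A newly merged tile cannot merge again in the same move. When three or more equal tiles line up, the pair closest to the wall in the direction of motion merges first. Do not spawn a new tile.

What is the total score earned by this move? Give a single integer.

Answer: 16

Derivation:
Slide right:
row 0: [8, 0, 4, 16] -> [0, 8, 4, 16]  score +0 (running 0)
row 1: [2, 32, 4, 4] -> [0, 2, 32, 8]  score +8 (running 8)
row 2: [8, 0, 4, 4] -> [0, 0, 8, 8]  score +8 (running 16)
row 3: [32, 64, 32, 0] -> [0, 32, 64, 32]  score +0 (running 16)
Board after move:
 0  8  4 16
 0  2 32  8
 0  0  8  8
 0 32 64 32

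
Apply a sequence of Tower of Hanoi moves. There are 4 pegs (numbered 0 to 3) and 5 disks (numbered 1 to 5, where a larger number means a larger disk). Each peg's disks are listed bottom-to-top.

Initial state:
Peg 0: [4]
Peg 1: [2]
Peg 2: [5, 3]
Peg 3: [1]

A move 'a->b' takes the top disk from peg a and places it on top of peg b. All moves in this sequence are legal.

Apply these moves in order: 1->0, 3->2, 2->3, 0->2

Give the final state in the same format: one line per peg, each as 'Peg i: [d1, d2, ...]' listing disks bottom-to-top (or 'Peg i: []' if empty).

Answer: Peg 0: [4]
Peg 1: []
Peg 2: [5, 3, 2]
Peg 3: [1]

Derivation:
After move 1 (1->0):
Peg 0: [4, 2]
Peg 1: []
Peg 2: [5, 3]
Peg 3: [1]

After move 2 (3->2):
Peg 0: [4, 2]
Peg 1: []
Peg 2: [5, 3, 1]
Peg 3: []

After move 3 (2->3):
Peg 0: [4, 2]
Peg 1: []
Peg 2: [5, 3]
Peg 3: [1]

After move 4 (0->2):
Peg 0: [4]
Peg 1: []
Peg 2: [5, 3, 2]
Peg 3: [1]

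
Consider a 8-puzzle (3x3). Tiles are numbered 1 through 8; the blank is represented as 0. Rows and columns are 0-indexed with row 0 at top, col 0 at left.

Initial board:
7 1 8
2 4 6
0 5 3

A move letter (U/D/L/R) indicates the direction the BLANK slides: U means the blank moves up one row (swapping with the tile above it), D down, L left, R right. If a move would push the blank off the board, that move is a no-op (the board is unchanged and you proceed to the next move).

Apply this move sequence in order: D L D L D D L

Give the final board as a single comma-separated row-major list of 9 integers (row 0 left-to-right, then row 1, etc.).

Answer: 7, 1, 8, 2, 4, 6, 0, 5, 3

Derivation:
After move 1 (D):
7 1 8
2 4 6
0 5 3

After move 2 (L):
7 1 8
2 4 6
0 5 3

After move 3 (D):
7 1 8
2 4 6
0 5 3

After move 4 (L):
7 1 8
2 4 6
0 5 3

After move 5 (D):
7 1 8
2 4 6
0 5 3

After move 6 (D):
7 1 8
2 4 6
0 5 3

After move 7 (L):
7 1 8
2 4 6
0 5 3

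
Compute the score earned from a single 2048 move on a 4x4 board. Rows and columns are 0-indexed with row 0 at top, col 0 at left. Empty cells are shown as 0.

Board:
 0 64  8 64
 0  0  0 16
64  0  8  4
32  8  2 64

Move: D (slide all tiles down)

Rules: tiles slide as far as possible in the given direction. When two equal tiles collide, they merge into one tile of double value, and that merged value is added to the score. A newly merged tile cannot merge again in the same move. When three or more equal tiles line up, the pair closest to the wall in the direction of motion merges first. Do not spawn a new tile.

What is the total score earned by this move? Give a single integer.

Slide down:
col 0: [0, 0, 64, 32] -> [0, 0, 64, 32]  score +0 (running 0)
col 1: [64, 0, 0, 8] -> [0, 0, 64, 8]  score +0 (running 0)
col 2: [8, 0, 8, 2] -> [0, 0, 16, 2]  score +16 (running 16)
col 3: [64, 16, 4, 64] -> [64, 16, 4, 64]  score +0 (running 16)
Board after move:
 0  0  0 64
 0  0  0 16
64 64 16  4
32  8  2 64

Answer: 16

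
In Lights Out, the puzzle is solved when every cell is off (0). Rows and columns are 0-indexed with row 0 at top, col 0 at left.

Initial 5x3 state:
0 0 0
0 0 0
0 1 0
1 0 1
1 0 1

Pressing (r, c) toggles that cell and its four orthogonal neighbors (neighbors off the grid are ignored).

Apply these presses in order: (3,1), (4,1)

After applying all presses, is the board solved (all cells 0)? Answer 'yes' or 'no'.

Answer: yes

Derivation:
After press 1 at (3,1):
0 0 0
0 0 0
0 0 0
0 1 0
1 1 1

After press 2 at (4,1):
0 0 0
0 0 0
0 0 0
0 0 0
0 0 0

Lights still on: 0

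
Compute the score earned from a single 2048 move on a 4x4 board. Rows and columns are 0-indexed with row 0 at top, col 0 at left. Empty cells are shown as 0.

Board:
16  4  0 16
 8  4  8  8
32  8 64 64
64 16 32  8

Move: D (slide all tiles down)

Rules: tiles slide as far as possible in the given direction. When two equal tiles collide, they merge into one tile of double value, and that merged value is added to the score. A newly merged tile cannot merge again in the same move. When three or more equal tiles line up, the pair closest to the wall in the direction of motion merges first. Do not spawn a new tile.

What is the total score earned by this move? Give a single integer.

Answer: 8

Derivation:
Slide down:
col 0: [16, 8, 32, 64] -> [16, 8, 32, 64]  score +0 (running 0)
col 1: [4, 4, 8, 16] -> [0, 8, 8, 16]  score +8 (running 8)
col 2: [0, 8, 64, 32] -> [0, 8, 64, 32]  score +0 (running 8)
col 3: [16, 8, 64, 8] -> [16, 8, 64, 8]  score +0 (running 8)
Board after move:
16  0  0 16
 8  8  8  8
32  8 64 64
64 16 32  8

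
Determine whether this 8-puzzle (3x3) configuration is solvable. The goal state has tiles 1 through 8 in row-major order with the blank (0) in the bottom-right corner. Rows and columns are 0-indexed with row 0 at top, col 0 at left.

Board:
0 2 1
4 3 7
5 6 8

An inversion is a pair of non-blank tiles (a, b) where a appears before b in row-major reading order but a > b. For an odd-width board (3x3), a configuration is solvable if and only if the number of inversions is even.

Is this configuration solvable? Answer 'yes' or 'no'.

Inversions (pairs i<j in row-major order where tile[i] > tile[j] > 0): 4
4 is even, so the puzzle is solvable.

Answer: yes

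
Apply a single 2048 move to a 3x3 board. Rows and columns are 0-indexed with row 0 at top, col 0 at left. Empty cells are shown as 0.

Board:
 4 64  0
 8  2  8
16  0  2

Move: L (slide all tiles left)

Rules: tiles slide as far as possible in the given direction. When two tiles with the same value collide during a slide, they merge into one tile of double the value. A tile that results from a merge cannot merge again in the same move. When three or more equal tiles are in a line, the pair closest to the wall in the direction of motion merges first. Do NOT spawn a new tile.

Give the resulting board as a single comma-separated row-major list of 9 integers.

Answer: 4, 64, 0, 8, 2, 8, 16, 2, 0

Derivation:
Slide left:
row 0: [4, 64, 0] -> [4, 64, 0]
row 1: [8, 2, 8] -> [8, 2, 8]
row 2: [16, 0, 2] -> [16, 2, 0]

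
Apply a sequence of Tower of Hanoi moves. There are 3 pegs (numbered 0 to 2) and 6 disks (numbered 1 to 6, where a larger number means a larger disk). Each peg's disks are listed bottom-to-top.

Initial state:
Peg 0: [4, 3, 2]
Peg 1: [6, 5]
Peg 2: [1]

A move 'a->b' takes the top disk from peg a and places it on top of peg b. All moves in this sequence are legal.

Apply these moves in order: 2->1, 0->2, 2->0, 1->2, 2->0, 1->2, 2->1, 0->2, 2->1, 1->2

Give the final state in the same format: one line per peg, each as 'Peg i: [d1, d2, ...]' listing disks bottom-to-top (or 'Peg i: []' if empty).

Answer: Peg 0: [4, 3, 2]
Peg 1: [6, 5]
Peg 2: [1]

Derivation:
After move 1 (2->1):
Peg 0: [4, 3, 2]
Peg 1: [6, 5, 1]
Peg 2: []

After move 2 (0->2):
Peg 0: [4, 3]
Peg 1: [6, 5, 1]
Peg 2: [2]

After move 3 (2->0):
Peg 0: [4, 3, 2]
Peg 1: [6, 5, 1]
Peg 2: []

After move 4 (1->2):
Peg 0: [4, 3, 2]
Peg 1: [6, 5]
Peg 2: [1]

After move 5 (2->0):
Peg 0: [4, 3, 2, 1]
Peg 1: [6, 5]
Peg 2: []

After move 6 (1->2):
Peg 0: [4, 3, 2, 1]
Peg 1: [6]
Peg 2: [5]

After move 7 (2->1):
Peg 0: [4, 3, 2, 1]
Peg 1: [6, 5]
Peg 2: []

After move 8 (0->2):
Peg 0: [4, 3, 2]
Peg 1: [6, 5]
Peg 2: [1]

After move 9 (2->1):
Peg 0: [4, 3, 2]
Peg 1: [6, 5, 1]
Peg 2: []

After move 10 (1->2):
Peg 0: [4, 3, 2]
Peg 1: [6, 5]
Peg 2: [1]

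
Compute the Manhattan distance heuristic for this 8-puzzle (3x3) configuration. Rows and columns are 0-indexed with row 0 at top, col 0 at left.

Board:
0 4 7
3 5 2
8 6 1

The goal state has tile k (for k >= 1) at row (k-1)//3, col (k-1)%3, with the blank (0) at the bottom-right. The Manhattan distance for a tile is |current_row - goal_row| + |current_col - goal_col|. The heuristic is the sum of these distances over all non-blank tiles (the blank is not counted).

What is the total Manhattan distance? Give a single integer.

Tile 4: at (0,1), goal (1,0), distance |0-1|+|1-0| = 2
Tile 7: at (0,2), goal (2,0), distance |0-2|+|2-0| = 4
Tile 3: at (1,0), goal (0,2), distance |1-0|+|0-2| = 3
Tile 5: at (1,1), goal (1,1), distance |1-1|+|1-1| = 0
Tile 2: at (1,2), goal (0,1), distance |1-0|+|2-1| = 2
Tile 8: at (2,0), goal (2,1), distance |2-2|+|0-1| = 1
Tile 6: at (2,1), goal (1,2), distance |2-1|+|1-2| = 2
Tile 1: at (2,2), goal (0,0), distance |2-0|+|2-0| = 4
Sum: 2 + 4 + 3 + 0 + 2 + 1 + 2 + 4 = 18

Answer: 18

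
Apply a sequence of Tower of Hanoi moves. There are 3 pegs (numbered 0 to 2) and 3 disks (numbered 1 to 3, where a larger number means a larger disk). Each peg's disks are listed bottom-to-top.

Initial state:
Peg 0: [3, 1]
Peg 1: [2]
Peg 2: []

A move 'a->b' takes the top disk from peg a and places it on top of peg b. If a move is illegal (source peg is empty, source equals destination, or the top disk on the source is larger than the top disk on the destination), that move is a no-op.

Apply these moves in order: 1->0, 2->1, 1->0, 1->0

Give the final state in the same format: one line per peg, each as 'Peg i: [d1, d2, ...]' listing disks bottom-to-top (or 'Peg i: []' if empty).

Answer: Peg 0: [3, 1]
Peg 1: [2]
Peg 2: []

Derivation:
After move 1 (1->0):
Peg 0: [3, 1]
Peg 1: [2]
Peg 2: []

After move 2 (2->1):
Peg 0: [3, 1]
Peg 1: [2]
Peg 2: []

After move 3 (1->0):
Peg 0: [3, 1]
Peg 1: [2]
Peg 2: []

After move 4 (1->0):
Peg 0: [3, 1]
Peg 1: [2]
Peg 2: []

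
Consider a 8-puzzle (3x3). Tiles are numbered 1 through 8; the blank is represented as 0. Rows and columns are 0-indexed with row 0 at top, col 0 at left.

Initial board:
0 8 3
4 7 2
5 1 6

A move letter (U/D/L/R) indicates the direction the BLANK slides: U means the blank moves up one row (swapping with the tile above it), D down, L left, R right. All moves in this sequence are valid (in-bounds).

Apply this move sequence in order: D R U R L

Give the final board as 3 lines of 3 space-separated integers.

Answer: 4 0 3
7 8 2
5 1 6

Derivation:
After move 1 (D):
4 8 3
0 7 2
5 1 6

After move 2 (R):
4 8 3
7 0 2
5 1 6

After move 3 (U):
4 0 3
7 8 2
5 1 6

After move 4 (R):
4 3 0
7 8 2
5 1 6

After move 5 (L):
4 0 3
7 8 2
5 1 6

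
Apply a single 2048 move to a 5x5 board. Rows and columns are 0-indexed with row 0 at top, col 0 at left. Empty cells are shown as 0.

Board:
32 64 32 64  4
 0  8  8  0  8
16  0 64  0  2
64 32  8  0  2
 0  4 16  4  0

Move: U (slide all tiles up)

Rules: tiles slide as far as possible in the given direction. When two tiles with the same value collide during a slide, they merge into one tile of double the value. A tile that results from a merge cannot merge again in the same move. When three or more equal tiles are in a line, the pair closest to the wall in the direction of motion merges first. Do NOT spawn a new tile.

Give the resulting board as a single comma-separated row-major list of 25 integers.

Answer: 32, 64, 32, 64, 4, 16, 8, 8, 4, 8, 64, 32, 64, 0, 4, 0, 4, 8, 0, 0, 0, 0, 16, 0, 0

Derivation:
Slide up:
col 0: [32, 0, 16, 64, 0] -> [32, 16, 64, 0, 0]
col 1: [64, 8, 0, 32, 4] -> [64, 8, 32, 4, 0]
col 2: [32, 8, 64, 8, 16] -> [32, 8, 64, 8, 16]
col 3: [64, 0, 0, 0, 4] -> [64, 4, 0, 0, 0]
col 4: [4, 8, 2, 2, 0] -> [4, 8, 4, 0, 0]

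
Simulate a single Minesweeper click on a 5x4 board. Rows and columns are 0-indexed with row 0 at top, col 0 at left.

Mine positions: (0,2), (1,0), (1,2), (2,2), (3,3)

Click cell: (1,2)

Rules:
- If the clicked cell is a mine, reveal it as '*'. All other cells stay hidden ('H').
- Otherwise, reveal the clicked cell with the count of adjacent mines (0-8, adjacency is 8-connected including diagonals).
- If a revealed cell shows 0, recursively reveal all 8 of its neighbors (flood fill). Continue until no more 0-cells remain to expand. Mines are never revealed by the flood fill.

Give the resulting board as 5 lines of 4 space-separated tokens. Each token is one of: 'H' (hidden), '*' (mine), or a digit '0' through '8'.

H H H H
H H * H
H H H H
H H H H
H H H H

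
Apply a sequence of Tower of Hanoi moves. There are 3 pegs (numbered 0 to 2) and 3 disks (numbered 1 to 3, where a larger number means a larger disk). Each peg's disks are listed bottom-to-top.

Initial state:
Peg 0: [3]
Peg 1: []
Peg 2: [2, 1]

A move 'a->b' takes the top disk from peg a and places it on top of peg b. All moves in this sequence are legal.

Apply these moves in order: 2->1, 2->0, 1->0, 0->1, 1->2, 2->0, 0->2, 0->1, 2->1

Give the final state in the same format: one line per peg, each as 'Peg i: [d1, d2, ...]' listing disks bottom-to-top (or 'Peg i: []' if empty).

Answer: Peg 0: [3]
Peg 1: [2, 1]
Peg 2: []

Derivation:
After move 1 (2->1):
Peg 0: [3]
Peg 1: [1]
Peg 2: [2]

After move 2 (2->0):
Peg 0: [3, 2]
Peg 1: [1]
Peg 2: []

After move 3 (1->0):
Peg 0: [3, 2, 1]
Peg 1: []
Peg 2: []

After move 4 (0->1):
Peg 0: [3, 2]
Peg 1: [1]
Peg 2: []

After move 5 (1->2):
Peg 0: [3, 2]
Peg 1: []
Peg 2: [1]

After move 6 (2->0):
Peg 0: [3, 2, 1]
Peg 1: []
Peg 2: []

After move 7 (0->2):
Peg 0: [3, 2]
Peg 1: []
Peg 2: [1]

After move 8 (0->1):
Peg 0: [3]
Peg 1: [2]
Peg 2: [1]

After move 9 (2->1):
Peg 0: [3]
Peg 1: [2, 1]
Peg 2: []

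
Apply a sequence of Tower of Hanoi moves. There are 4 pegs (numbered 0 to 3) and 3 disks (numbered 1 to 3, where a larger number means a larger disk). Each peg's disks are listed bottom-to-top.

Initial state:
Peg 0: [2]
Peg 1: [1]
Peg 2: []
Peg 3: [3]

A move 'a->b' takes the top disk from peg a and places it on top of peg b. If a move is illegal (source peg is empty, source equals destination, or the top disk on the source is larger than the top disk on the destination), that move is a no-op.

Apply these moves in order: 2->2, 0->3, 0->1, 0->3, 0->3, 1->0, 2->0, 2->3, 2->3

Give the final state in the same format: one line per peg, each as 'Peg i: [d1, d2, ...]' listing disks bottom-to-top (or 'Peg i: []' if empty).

Answer: Peg 0: [1]
Peg 1: []
Peg 2: []
Peg 3: [3, 2]

Derivation:
After move 1 (2->2):
Peg 0: [2]
Peg 1: [1]
Peg 2: []
Peg 3: [3]

After move 2 (0->3):
Peg 0: []
Peg 1: [1]
Peg 2: []
Peg 3: [3, 2]

After move 3 (0->1):
Peg 0: []
Peg 1: [1]
Peg 2: []
Peg 3: [3, 2]

After move 4 (0->3):
Peg 0: []
Peg 1: [1]
Peg 2: []
Peg 3: [3, 2]

After move 5 (0->3):
Peg 0: []
Peg 1: [1]
Peg 2: []
Peg 3: [3, 2]

After move 6 (1->0):
Peg 0: [1]
Peg 1: []
Peg 2: []
Peg 3: [3, 2]

After move 7 (2->0):
Peg 0: [1]
Peg 1: []
Peg 2: []
Peg 3: [3, 2]

After move 8 (2->3):
Peg 0: [1]
Peg 1: []
Peg 2: []
Peg 3: [3, 2]

After move 9 (2->3):
Peg 0: [1]
Peg 1: []
Peg 2: []
Peg 3: [3, 2]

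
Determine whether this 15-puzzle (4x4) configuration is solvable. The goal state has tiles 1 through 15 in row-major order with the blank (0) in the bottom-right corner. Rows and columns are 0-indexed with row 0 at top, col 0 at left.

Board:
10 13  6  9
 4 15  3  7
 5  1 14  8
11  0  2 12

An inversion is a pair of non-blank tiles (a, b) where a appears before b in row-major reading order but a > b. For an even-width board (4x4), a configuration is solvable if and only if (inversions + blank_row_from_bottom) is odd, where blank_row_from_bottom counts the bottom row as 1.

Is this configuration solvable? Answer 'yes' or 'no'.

Answer: no

Derivation:
Inversions: 57
Blank is in row 3 (0-indexed from top), which is row 1 counting from the bottom (bottom = 1).
57 + 1 = 58, which is even, so the puzzle is not solvable.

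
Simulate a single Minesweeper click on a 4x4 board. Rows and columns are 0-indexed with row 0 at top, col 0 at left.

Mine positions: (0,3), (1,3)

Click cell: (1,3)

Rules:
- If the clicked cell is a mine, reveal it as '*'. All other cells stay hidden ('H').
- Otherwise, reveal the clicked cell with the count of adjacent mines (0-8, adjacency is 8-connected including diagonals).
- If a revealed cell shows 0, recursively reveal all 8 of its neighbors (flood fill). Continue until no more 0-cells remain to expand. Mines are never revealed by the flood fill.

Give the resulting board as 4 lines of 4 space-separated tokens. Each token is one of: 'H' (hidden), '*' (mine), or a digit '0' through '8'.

H H H H
H H H *
H H H H
H H H H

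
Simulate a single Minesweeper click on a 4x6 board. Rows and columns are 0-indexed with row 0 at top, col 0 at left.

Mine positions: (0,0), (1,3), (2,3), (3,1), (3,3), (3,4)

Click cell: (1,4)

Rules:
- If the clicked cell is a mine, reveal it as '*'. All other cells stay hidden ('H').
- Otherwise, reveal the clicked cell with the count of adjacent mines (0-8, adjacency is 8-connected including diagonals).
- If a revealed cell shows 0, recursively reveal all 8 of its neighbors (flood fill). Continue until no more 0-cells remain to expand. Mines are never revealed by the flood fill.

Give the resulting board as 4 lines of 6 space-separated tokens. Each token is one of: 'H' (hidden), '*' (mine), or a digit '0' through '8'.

H H H H H H
H H H H 2 H
H H H H H H
H H H H H H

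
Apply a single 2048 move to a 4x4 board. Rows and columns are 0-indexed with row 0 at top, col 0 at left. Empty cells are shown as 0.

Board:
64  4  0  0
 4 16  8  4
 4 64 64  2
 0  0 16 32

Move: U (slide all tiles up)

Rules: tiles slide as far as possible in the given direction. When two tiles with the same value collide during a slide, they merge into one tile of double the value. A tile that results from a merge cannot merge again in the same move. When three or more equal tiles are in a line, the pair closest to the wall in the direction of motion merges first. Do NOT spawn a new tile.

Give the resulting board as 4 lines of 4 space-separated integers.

Answer: 64  4  8  4
 8 16 64  2
 0 64 16 32
 0  0  0  0

Derivation:
Slide up:
col 0: [64, 4, 4, 0] -> [64, 8, 0, 0]
col 1: [4, 16, 64, 0] -> [4, 16, 64, 0]
col 2: [0, 8, 64, 16] -> [8, 64, 16, 0]
col 3: [0, 4, 2, 32] -> [4, 2, 32, 0]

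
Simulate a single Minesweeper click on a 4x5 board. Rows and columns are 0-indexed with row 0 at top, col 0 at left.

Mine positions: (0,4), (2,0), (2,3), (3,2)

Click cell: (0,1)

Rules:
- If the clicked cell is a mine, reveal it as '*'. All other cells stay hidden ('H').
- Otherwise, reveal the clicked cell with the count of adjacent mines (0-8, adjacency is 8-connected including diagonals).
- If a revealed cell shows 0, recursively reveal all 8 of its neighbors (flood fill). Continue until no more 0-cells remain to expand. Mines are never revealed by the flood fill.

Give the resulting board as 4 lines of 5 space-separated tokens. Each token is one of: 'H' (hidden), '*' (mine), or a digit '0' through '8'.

0 0 0 1 H
1 1 1 2 H
H H H H H
H H H H H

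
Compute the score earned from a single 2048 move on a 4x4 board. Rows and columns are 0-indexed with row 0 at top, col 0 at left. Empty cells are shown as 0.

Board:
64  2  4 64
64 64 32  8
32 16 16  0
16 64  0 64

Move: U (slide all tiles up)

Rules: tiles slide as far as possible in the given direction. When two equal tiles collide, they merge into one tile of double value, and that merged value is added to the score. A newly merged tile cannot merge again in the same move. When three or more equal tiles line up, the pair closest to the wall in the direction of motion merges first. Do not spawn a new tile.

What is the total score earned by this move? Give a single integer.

Slide up:
col 0: [64, 64, 32, 16] -> [128, 32, 16, 0]  score +128 (running 128)
col 1: [2, 64, 16, 64] -> [2, 64, 16, 64]  score +0 (running 128)
col 2: [4, 32, 16, 0] -> [4, 32, 16, 0]  score +0 (running 128)
col 3: [64, 8, 0, 64] -> [64, 8, 64, 0]  score +0 (running 128)
Board after move:
128   2   4  64
 32  64  32   8
 16  16  16  64
  0  64   0   0

Answer: 128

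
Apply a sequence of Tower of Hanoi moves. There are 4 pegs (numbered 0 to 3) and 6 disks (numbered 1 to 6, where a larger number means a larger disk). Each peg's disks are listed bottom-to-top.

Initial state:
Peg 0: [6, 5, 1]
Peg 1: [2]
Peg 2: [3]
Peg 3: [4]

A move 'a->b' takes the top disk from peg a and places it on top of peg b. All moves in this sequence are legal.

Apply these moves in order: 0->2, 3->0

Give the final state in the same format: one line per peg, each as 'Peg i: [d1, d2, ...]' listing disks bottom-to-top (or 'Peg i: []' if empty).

After move 1 (0->2):
Peg 0: [6, 5]
Peg 1: [2]
Peg 2: [3, 1]
Peg 3: [4]

After move 2 (3->0):
Peg 0: [6, 5, 4]
Peg 1: [2]
Peg 2: [3, 1]
Peg 3: []

Answer: Peg 0: [6, 5, 4]
Peg 1: [2]
Peg 2: [3, 1]
Peg 3: []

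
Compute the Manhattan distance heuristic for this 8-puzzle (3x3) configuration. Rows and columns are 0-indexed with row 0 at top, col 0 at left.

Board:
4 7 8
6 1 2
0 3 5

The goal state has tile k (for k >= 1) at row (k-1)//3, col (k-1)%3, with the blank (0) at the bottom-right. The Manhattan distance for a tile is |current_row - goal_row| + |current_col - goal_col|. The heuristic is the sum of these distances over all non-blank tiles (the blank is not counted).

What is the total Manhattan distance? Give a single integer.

Answer: 18

Derivation:
Tile 4: (0,0)->(1,0) = 1
Tile 7: (0,1)->(2,0) = 3
Tile 8: (0,2)->(2,1) = 3
Tile 6: (1,0)->(1,2) = 2
Tile 1: (1,1)->(0,0) = 2
Tile 2: (1,2)->(0,1) = 2
Tile 3: (2,1)->(0,2) = 3
Tile 5: (2,2)->(1,1) = 2
Sum: 1 + 3 + 3 + 2 + 2 + 2 + 3 + 2 = 18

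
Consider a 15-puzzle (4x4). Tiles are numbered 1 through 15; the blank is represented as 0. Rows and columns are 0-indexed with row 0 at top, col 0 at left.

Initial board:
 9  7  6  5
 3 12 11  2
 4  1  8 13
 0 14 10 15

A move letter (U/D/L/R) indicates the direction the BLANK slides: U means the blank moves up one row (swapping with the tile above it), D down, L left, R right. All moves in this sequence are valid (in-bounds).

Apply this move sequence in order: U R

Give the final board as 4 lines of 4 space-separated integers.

Answer:  9  7  6  5
 3 12 11  2
 1  0  8 13
 4 14 10 15

Derivation:
After move 1 (U):
 9  7  6  5
 3 12 11  2
 0  1  8 13
 4 14 10 15

After move 2 (R):
 9  7  6  5
 3 12 11  2
 1  0  8 13
 4 14 10 15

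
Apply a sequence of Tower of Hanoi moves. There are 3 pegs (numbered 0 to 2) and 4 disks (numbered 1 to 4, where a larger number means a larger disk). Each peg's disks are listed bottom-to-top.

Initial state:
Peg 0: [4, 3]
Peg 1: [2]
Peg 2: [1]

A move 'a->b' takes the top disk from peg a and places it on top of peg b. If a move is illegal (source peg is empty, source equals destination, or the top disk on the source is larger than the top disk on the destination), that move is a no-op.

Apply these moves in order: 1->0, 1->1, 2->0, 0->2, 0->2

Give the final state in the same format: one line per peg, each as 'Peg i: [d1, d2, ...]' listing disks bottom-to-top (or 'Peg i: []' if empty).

Answer: Peg 0: [4, 3, 2]
Peg 1: []
Peg 2: [1]

Derivation:
After move 1 (1->0):
Peg 0: [4, 3, 2]
Peg 1: []
Peg 2: [1]

After move 2 (1->1):
Peg 0: [4, 3, 2]
Peg 1: []
Peg 2: [1]

After move 3 (2->0):
Peg 0: [4, 3, 2, 1]
Peg 1: []
Peg 2: []

After move 4 (0->2):
Peg 0: [4, 3, 2]
Peg 1: []
Peg 2: [1]

After move 5 (0->2):
Peg 0: [4, 3, 2]
Peg 1: []
Peg 2: [1]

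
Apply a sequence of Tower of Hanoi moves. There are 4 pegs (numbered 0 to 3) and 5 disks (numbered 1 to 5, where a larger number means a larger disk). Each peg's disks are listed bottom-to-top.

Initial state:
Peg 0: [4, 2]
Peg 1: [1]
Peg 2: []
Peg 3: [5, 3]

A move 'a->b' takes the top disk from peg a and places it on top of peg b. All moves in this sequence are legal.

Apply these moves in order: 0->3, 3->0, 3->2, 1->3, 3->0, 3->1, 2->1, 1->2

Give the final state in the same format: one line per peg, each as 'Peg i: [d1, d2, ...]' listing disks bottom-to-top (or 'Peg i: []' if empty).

After move 1 (0->3):
Peg 0: [4]
Peg 1: [1]
Peg 2: []
Peg 3: [5, 3, 2]

After move 2 (3->0):
Peg 0: [4, 2]
Peg 1: [1]
Peg 2: []
Peg 3: [5, 3]

After move 3 (3->2):
Peg 0: [4, 2]
Peg 1: [1]
Peg 2: [3]
Peg 3: [5]

After move 4 (1->3):
Peg 0: [4, 2]
Peg 1: []
Peg 2: [3]
Peg 3: [5, 1]

After move 5 (3->0):
Peg 0: [4, 2, 1]
Peg 1: []
Peg 2: [3]
Peg 3: [5]

After move 6 (3->1):
Peg 0: [4, 2, 1]
Peg 1: [5]
Peg 2: [3]
Peg 3: []

After move 7 (2->1):
Peg 0: [4, 2, 1]
Peg 1: [5, 3]
Peg 2: []
Peg 3: []

After move 8 (1->2):
Peg 0: [4, 2, 1]
Peg 1: [5]
Peg 2: [3]
Peg 3: []

Answer: Peg 0: [4, 2, 1]
Peg 1: [5]
Peg 2: [3]
Peg 3: []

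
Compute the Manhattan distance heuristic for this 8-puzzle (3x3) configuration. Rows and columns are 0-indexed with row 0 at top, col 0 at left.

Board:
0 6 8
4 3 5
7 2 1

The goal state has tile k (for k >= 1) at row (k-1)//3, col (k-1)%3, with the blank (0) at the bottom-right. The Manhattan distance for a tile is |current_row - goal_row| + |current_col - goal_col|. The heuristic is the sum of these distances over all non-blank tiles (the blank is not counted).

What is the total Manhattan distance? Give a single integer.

Tile 6: at (0,1), goal (1,2), distance |0-1|+|1-2| = 2
Tile 8: at (0,2), goal (2,1), distance |0-2|+|2-1| = 3
Tile 4: at (1,0), goal (1,0), distance |1-1|+|0-0| = 0
Tile 3: at (1,1), goal (0,2), distance |1-0|+|1-2| = 2
Tile 5: at (1,2), goal (1,1), distance |1-1|+|2-1| = 1
Tile 7: at (2,0), goal (2,0), distance |2-2|+|0-0| = 0
Tile 2: at (2,1), goal (0,1), distance |2-0|+|1-1| = 2
Tile 1: at (2,2), goal (0,0), distance |2-0|+|2-0| = 4
Sum: 2 + 3 + 0 + 2 + 1 + 0 + 2 + 4 = 14

Answer: 14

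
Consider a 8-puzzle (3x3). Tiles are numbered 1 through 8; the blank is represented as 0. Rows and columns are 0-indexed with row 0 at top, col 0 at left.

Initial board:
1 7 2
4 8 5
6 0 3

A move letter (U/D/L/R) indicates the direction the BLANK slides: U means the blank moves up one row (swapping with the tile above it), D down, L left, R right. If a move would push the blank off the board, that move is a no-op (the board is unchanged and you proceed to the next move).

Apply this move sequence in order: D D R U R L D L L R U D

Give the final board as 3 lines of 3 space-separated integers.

Answer: 1 7 2
4 3 8
6 0 5

Derivation:
After move 1 (D):
1 7 2
4 8 5
6 0 3

After move 2 (D):
1 7 2
4 8 5
6 0 3

After move 3 (R):
1 7 2
4 8 5
6 3 0

After move 4 (U):
1 7 2
4 8 0
6 3 5

After move 5 (R):
1 7 2
4 8 0
6 3 5

After move 6 (L):
1 7 2
4 0 8
6 3 5

After move 7 (D):
1 7 2
4 3 8
6 0 5

After move 8 (L):
1 7 2
4 3 8
0 6 5

After move 9 (L):
1 7 2
4 3 8
0 6 5

After move 10 (R):
1 7 2
4 3 8
6 0 5

After move 11 (U):
1 7 2
4 0 8
6 3 5

After move 12 (D):
1 7 2
4 3 8
6 0 5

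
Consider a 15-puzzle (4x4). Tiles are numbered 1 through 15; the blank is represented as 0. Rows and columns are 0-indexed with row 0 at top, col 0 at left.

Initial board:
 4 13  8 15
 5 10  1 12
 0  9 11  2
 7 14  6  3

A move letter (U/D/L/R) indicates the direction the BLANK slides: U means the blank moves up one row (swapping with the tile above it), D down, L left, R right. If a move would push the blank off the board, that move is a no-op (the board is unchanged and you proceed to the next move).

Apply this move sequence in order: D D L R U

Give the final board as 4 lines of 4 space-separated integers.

Answer:  4 13  8 15
 5 10  1 12
 7  0 11  2
14  9  6  3

Derivation:
After move 1 (D):
 4 13  8 15
 5 10  1 12
 7  9 11  2
 0 14  6  3

After move 2 (D):
 4 13  8 15
 5 10  1 12
 7  9 11  2
 0 14  6  3

After move 3 (L):
 4 13  8 15
 5 10  1 12
 7  9 11  2
 0 14  6  3

After move 4 (R):
 4 13  8 15
 5 10  1 12
 7  9 11  2
14  0  6  3

After move 5 (U):
 4 13  8 15
 5 10  1 12
 7  0 11  2
14  9  6  3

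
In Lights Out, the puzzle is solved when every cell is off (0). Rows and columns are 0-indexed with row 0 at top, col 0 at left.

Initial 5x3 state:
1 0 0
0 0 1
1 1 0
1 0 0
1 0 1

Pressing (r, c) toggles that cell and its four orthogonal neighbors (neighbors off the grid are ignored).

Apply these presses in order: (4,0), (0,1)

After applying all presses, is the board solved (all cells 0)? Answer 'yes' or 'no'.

Answer: no

Derivation:
After press 1 at (4,0):
1 0 0
0 0 1
1 1 0
0 0 0
0 1 1

After press 2 at (0,1):
0 1 1
0 1 1
1 1 0
0 0 0
0 1 1

Lights still on: 8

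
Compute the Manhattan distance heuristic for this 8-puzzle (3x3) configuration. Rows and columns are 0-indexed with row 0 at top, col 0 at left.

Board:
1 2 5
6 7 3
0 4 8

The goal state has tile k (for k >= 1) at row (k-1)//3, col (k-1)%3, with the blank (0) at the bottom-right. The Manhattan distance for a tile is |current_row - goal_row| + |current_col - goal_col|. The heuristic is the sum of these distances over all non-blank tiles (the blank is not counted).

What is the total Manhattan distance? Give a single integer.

Tile 1: (0,0)->(0,0) = 0
Tile 2: (0,1)->(0,1) = 0
Tile 5: (0,2)->(1,1) = 2
Tile 6: (1,0)->(1,2) = 2
Tile 7: (1,1)->(2,0) = 2
Tile 3: (1,2)->(0,2) = 1
Tile 4: (2,1)->(1,0) = 2
Tile 8: (2,2)->(2,1) = 1
Sum: 0 + 0 + 2 + 2 + 2 + 1 + 2 + 1 = 10

Answer: 10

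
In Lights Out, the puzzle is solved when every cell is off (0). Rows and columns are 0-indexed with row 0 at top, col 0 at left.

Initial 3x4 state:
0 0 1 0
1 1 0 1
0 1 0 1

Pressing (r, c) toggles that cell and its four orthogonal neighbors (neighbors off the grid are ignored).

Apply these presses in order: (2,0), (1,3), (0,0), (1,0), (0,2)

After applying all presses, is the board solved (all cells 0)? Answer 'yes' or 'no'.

After press 1 at (2,0):
0 0 1 0
0 1 0 1
1 0 0 1

After press 2 at (1,3):
0 0 1 1
0 1 1 0
1 0 0 0

After press 3 at (0,0):
1 1 1 1
1 1 1 0
1 0 0 0

After press 4 at (1,0):
0 1 1 1
0 0 1 0
0 0 0 0

After press 5 at (0,2):
0 0 0 0
0 0 0 0
0 0 0 0

Lights still on: 0

Answer: yes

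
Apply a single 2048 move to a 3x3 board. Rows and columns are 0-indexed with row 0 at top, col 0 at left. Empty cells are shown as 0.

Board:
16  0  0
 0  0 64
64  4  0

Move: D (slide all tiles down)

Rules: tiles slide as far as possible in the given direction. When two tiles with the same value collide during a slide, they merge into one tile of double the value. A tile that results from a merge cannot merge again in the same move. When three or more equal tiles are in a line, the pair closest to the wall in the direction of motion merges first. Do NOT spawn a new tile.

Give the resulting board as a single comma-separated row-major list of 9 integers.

Slide down:
col 0: [16, 0, 64] -> [0, 16, 64]
col 1: [0, 0, 4] -> [0, 0, 4]
col 2: [0, 64, 0] -> [0, 0, 64]

Answer: 0, 0, 0, 16, 0, 0, 64, 4, 64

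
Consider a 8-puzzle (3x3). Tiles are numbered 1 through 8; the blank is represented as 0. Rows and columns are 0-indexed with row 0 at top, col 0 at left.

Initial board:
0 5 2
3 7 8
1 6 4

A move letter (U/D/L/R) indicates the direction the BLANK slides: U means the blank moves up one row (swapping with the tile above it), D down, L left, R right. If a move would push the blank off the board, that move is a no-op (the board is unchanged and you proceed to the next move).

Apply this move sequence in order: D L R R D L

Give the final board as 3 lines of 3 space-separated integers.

Answer: 3 5 2
7 8 4
1 0 6

Derivation:
After move 1 (D):
3 5 2
0 7 8
1 6 4

After move 2 (L):
3 5 2
0 7 8
1 6 4

After move 3 (R):
3 5 2
7 0 8
1 6 4

After move 4 (R):
3 5 2
7 8 0
1 6 4

After move 5 (D):
3 5 2
7 8 4
1 6 0

After move 6 (L):
3 5 2
7 8 4
1 0 6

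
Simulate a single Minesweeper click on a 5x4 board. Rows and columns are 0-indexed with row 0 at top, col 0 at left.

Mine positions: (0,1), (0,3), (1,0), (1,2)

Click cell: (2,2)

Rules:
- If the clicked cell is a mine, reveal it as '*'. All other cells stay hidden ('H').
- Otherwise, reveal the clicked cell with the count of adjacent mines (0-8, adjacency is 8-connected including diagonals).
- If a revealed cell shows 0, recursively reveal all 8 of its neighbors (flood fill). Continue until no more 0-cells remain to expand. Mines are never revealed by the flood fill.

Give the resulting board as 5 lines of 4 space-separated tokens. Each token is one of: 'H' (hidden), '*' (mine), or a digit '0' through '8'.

H H H H
H H H H
H H 1 H
H H H H
H H H H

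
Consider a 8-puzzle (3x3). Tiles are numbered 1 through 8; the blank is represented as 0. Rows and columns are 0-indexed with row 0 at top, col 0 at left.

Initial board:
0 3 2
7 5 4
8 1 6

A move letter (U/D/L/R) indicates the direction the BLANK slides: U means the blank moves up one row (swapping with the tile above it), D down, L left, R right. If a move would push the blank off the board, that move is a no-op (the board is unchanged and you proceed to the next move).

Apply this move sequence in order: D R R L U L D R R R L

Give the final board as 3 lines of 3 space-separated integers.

After move 1 (D):
7 3 2
0 5 4
8 1 6

After move 2 (R):
7 3 2
5 0 4
8 1 6

After move 3 (R):
7 3 2
5 4 0
8 1 6

After move 4 (L):
7 3 2
5 0 4
8 1 6

After move 5 (U):
7 0 2
5 3 4
8 1 6

After move 6 (L):
0 7 2
5 3 4
8 1 6

After move 7 (D):
5 7 2
0 3 4
8 1 6

After move 8 (R):
5 7 2
3 0 4
8 1 6

After move 9 (R):
5 7 2
3 4 0
8 1 6

After move 10 (R):
5 7 2
3 4 0
8 1 6

After move 11 (L):
5 7 2
3 0 4
8 1 6

Answer: 5 7 2
3 0 4
8 1 6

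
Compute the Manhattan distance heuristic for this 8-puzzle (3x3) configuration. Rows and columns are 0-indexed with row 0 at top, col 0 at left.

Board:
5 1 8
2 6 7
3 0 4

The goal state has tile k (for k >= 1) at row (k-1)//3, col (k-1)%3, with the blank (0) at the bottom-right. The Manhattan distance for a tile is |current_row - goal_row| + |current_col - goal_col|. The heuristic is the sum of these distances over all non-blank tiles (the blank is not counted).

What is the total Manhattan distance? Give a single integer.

Answer: 19

Derivation:
Tile 5: at (0,0), goal (1,1), distance |0-1|+|0-1| = 2
Tile 1: at (0,1), goal (0,0), distance |0-0|+|1-0| = 1
Tile 8: at (0,2), goal (2,1), distance |0-2|+|2-1| = 3
Tile 2: at (1,0), goal (0,1), distance |1-0|+|0-1| = 2
Tile 6: at (1,1), goal (1,2), distance |1-1|+|1-2| = 1
Tile 7: at (1,2), goal (2,0), distance |1-2|+|2-0| = 3
Tile 3: at (2,0), goal (0,2), distance |2-0|+|0-2| = 4
Tile 4: at (2,2), goal (1,0), distance |2-1|+|2-0| = 3
Sum: 2 + 1 + 3 + 2 + 1 + 3 + 4 + 3 = 19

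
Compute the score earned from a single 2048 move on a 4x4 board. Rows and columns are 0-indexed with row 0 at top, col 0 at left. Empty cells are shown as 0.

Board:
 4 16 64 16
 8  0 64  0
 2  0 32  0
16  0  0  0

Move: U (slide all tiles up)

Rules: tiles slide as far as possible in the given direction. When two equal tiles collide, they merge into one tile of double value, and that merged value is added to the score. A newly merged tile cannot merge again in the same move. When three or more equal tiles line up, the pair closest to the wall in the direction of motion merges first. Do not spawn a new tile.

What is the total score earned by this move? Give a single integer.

Slide up:
col 0: [4, 8, 2, 16] -> [4, 8, 2, 16]  score +0 (running 0)
col 1: [16, 0, 0, 0] -> [16, 0, 0, 0]  score +0 (running 0)
col 2: [64, 64, 32, 0] -> [128, 32, 0, 0]  score +128 (running 128)
col 3: [16, 0, 0, 0] -> [16, 0, 0, 0]  score +0 (running 128)
Board after move:
  4  16 128  16
  8   0  32   0
  2   0   0   0
 16   0   0   0

Answer: 128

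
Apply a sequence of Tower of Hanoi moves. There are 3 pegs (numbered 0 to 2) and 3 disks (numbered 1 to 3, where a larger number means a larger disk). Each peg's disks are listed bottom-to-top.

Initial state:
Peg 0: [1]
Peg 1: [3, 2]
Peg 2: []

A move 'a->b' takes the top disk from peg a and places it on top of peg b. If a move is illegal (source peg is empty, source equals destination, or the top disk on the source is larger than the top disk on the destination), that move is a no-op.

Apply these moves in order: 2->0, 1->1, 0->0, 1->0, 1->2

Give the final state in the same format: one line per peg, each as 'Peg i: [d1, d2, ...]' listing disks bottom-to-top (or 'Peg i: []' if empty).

After move 1 (2->0):
Peg 0: [1]
Peg 1: [3, 2]
Peg 2: []

After move 2 (1->1):
Peg 0: [1]
Peg 1: [3, 2]
Peg 2: []

After move 3 (0->0):
Peg 0: [1]
Peg 1: [3, 2]
Peg 2: []

After move 4 (1->0):
Peg 0: [1]
Peg 1: [3, 2]
Peg 2: []

After move 5 (1->2):
Peg 0: [1]
Peg 1: [3]
Peg 2: [2]

Answer: Peg 0: [1]
Peg 1: [3]
Peg 2: [2]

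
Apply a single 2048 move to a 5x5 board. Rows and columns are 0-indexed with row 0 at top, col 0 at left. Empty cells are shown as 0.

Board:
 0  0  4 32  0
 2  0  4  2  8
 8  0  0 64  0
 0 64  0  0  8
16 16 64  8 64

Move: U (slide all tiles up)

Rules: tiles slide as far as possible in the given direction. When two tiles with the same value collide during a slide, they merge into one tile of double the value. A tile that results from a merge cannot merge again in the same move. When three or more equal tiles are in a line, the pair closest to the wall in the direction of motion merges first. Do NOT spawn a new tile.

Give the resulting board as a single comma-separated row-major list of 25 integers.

Answer: 2, 64, 8, 32, 16, 8, 16, 64, 2, 64, 16, 0, 0, 64, 0, 0, 0, 0, 8, 0, 0, 0, 0, 0, 0

Derivation:
Slide up:
col 0: [0, 2, 8, 0, 16] -> [2, 8, 16, 0, 0]
col 1: [0, 0, 0, 64, 16] -> [64, 16, 0, 0, 0]
col 2: [4, 4, 0, 0, 64] -> [8, 64, 0, 0, 0]
col 3: [32, 2, 64, 0, 8] -> [32, 2, 64, 8, 0]
col 4: [0, 8, 0, 8, 64] -> [16, 64, 0, 0, 0]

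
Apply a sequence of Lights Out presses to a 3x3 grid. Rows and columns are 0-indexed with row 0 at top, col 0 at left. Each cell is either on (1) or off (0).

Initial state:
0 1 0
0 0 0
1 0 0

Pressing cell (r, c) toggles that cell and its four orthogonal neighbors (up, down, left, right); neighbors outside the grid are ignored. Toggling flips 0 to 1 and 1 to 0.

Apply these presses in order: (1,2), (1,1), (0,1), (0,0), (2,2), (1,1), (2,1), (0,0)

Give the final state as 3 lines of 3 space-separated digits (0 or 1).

After press 1 at (1,2):
0 1 1
0 1 1
1 0 1

After press 2 at (1,1):
0 0 1
1 0 0
1 1 1

After press 3 at (0,1):
1 1 0
1 1 0
1 1 1

After press 4 at (0,0):
0 0 0
0 1 0
1 1 1

After press 5 at (2,2):
0 0 0
0 1 1
1 0 0

After press 6 at (1,1):
0 1 0
1 0 0
1 1 0

After press 7 at (2,1):
0 1 0
1 1 0
0 0 1

After press 8 at (0,0):
1 0 0
0 1 0
0 0 1

Answer: 1 0 0
0 1 0
0 0 1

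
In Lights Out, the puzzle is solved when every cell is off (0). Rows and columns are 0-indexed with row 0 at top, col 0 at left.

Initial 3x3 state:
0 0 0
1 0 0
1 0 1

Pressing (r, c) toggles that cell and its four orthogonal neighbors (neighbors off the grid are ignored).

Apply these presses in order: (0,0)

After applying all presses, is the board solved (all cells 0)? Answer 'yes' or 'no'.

Answer: no

Derivation:
After press 1 at (0,0):
1 1 0
0 0 0
1 0 1

Lights still on: 4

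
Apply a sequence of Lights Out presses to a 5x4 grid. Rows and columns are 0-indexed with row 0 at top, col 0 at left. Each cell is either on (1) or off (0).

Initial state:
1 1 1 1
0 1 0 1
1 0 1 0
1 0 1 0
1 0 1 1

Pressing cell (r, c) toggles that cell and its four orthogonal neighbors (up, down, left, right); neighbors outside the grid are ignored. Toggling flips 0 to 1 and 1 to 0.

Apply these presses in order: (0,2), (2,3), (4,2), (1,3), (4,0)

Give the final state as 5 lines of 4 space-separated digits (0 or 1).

Answer: 1 0 0 1
0 1 0 1
1 0 0 0
0 0 0 1
0 0 0 0

Derivation:
After press 1 at (0,2):
1 0 0 0
0 1 1 1
1 0 1 0
1 0 1 0
1 0 1 1

After press 2 at (2,3):
1 0 0 0
0 1 1 0
1 0 0 1
1 0 1 1
1 0 1 1

After press 3 at (4,2):
1 0 0 0
0 1 1 0
1 0 0 1
1 0 0 1
1 1 0 0

After press 4 at (1,3):
1 0 0 1
0 1 0 1
1 0 0 0
1 0 0 1
1 1 0 0

After press 5 at (4,0):
1 0 0 1
0 1 0 1
1 0 0 0
0 0 0 1
0 0 0 0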